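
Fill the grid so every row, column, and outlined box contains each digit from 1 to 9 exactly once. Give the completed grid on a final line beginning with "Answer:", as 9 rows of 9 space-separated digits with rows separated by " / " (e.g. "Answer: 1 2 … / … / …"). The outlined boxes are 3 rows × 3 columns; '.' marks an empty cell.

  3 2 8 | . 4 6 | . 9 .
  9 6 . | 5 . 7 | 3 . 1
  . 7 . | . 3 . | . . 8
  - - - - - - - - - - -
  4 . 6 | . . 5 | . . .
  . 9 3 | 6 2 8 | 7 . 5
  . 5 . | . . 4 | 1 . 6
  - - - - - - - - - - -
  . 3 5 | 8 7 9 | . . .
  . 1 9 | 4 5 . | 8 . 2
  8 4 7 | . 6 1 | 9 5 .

Step 1. [r2c8∈{2,4}] 2 has one home in row 2: r2c8 ⇒ r2c8=2.
Step 2. [r3c4∈{1,2,9}] row 3 places 9 nowhere but r3c4 ⇒ r3c4=9.
Step 3. [r4c4∈{1,3,7}] across row 4, 7 lands solely at r4c4. So r4c4=7.
Step 4. [r9c9∈{3}] nothing but 3 survives at r9c9. So r9c9=3.
Step 5. [r3c1∈{1,5}] in col 1, 5 fits only at r3c1 ⇒ r3c1=5.
Step 6. [r5c8∈{4}] r5c8 has the single candidate 4. So r5c8=4.
Step 7. [r3c7∈{4,6}] across box 3, 4 lands solely at r3c7 ⇒ r3c7=4.
Step 8. [r7c7∈{6}] r7c7's peers cover all but 6, so r7c7=6.
Step 9. [r4c8∈{3,8}] across row 4, 3 lands solely at r4c8 ⇒ r4c8=3.
Step 10. [r4c5∈{1,9}] in row 4, 1 fits only at r4c5, so r4c5=1.
Step 11. [r6c1∈{2,7}] row 6 places 7 nowhere but r6c1, so r6c1=7.
Step 12. [r1c7∈{5}] only 5 remains possible at r1c7. So r1c7=5.
Step 13. [r8c6∈{3}] r8c6 has the single candidate 3. So r8c6=3.
Step 14. [r2c3∈{4}] r2c3 is down to just 4. So r2c3=4.
Step 15. [r3c8∈{6}] only 6 remains possible at r3c8 ⇒ r3c8=6.
Step 16. [r6c4∈{3}] only 3 remains possible at r6c4. So r6c4=3.
Step 17. [r2c5∈{8}] r2c5 has the single candidate 8, so r2c5=8.
Step 18. [r8c8∈{7}] only 7 remains possible at r8c8. So r8c8=7.
Step 19. [r7c1∈{2}] r7c1 has the single candidate 2 ⇒ r7c1=2.
Step 20. [r4c7∈{2}] r4c7 is down to just 2, so r4c7=2.
Step 21. [r1c4∈{1}] nothing but 1 survives at r1c4. So r1c4=1.
Step 22. [r4c2∈{8}] only 8 remains possible at r4c2. So r4c2=8.
Step 23. [r4c9∈{9}] r4c9 is down to just 9. So r4c9=9.
Step 24. [r3c6∈{2}] r3c6's peers cover all but 2, so r3c6=2.
Step 25. [r6c5∈{9}] r6c5's peers cover all but 9, so r6c5=9.
Step 26. [r5c1∈{1}] r5c1 is down to just 1, so r5c1=1.
Step 27. [r7c8∈{1}] only 1 remains possible at r7c8 ⇒ r7c8=1.
Step 28. [r6c3∈{2}] r6c3 has the single candidate 2 ⇒ r6c3=2.
Step 29. [r1c9∈{7}] r1c9 has the single candidate 7. So r1c9=7.
Step 30. [r8c1∈{6}] r8c1's peers cover all but 6. So r8c1=6.
Step 31. [r6c8∈{8}] only 8 remains possible at r6c8. So r6c8=8.
Step 32. [r3c3∈{1}] r3c3's peers cover all but 1. So r3c3=1.
Step 33. [r7c9∈{4}] r7c9's peers cover all but 4 ⇒ r7c9=4.
Step 34. [r9c4∈{2}] r9c4 is down to just 2, so r9c4=2.

Answer: 3 2 8 1 4 6 5 9 7 / 9 6 4 5 8 7 3 2 1 / 5 7 1 9 3 2 4 6 8 / 4 8 6 7 1 5 2 3 9 / 1 9 3 6 2 8 7 4 5 / 7 5 2 3 9 4 1 8 6 / 2 3 5 8 7 9 6 1 4 / 6 1 9 4 5 3 8 7 2 / 8 4 7 2 6 1 9 5 3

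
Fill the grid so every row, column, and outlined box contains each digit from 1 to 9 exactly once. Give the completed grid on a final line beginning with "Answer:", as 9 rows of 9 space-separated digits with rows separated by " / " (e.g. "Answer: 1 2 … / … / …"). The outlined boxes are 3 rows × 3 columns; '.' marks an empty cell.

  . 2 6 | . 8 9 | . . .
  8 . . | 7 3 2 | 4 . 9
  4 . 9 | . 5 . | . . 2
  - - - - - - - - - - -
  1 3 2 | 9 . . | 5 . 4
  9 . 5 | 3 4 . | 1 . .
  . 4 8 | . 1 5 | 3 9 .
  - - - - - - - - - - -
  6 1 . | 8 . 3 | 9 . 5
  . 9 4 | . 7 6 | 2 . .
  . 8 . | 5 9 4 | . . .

Step 1. [r3c8∈{1,3,6,7,8}] in row 3, 3 fits only at r3c8 ⇒ r3c8=3.
Step 2. [r2c8∈{1,5,6}] r2c8 is the only open cell in row 2 admitting 6 ⇒ r2c8=6.
Step 3. [r1c7∈{7}] nothing but 7 survives at r1c7, so r1c7=7.
Step 4. [r9c3∈{3,7}] in col 3, 3 fits only at r9c3, so r9c3=3.
Step 5. [r1c9∈{1}] r1c9 has the single candidate 1 ⇒ r1c9=1.
Step 6. [r6c1∈{7}] nothing but 7 survives at r6c1. So r6c1=7.
Step 7. [r6c9∈{6}] r6c9 has the single candidate 6. So r6c9=6.
Step 8. [r9c9∈{7}] r9c9's peers cover all but 7, so r9c9=7.
Step 9. [r5c9∈{8}] nothing but 8 survives at r5c9, so r5c9=8.
Step 10. [r4c8∈{7}] r4c8's peers cover all but 7. So r4c8=7.
Step 11. [r8c4∈{1}] nothing but 1 survives at r8c4. So r8c4=1.
Step 12. [r8c1∈{5}] r8c1 is down to just 5. So r8c1=5.
Step 13. [r3c4∈{6}] r3c4 is down to just 6. So r3c4=6.
Step 14. [r5c6∈{7}] r5c6's peers cover all but 7, so r5c6=7.
Step 15. [r5c8∈{2}] r5c8's peers cover all but 2 ⇒ r5c8=2.
Step 16. [r8c9∈{3}] only 3 remains possible at r8c9 ⇒ r8c9=3.
Step 17. [r4c6∈{8}] r4c6 has the single candidate 8. So r4c6=8.
Step 18. [r3c6∈{1}] r3c6 has the single candidate 1, so r3c6=1.
Step 19. [r7c8∈{4}] r7c8 is down to just 4 ⇒ r7c8=4.
Step 20. [r6c4∈{2}] only 2 remains possible at r6c4 ⇒ r6c4=2.
Step 21. [r9c7∈{6}] nothing but 6 survives at r9c7, so r9c7=6.
Step 22. [r7c3∈{7}] r7c3 is down to just 7. So r7c3=7.
Step 23. [r8c8∈{8}] r8c8's peers cover all but 8. So r8c8=8.
Step 24. [r1c4∈{4}] r1c4 is down to just 4 ⇒ r1c4=4.
Step 25. [r3c2∈{7}] r3c2 has the single candidate 7, so r3c2=7.
Step 26. [r2c3∈{1}] only 1 remains possible at r2c3. So r2c3=1.
Step 27. [r7c5∈{2}] r7c5's peers cover all but 2. So r7c5=2.
Step 28. [r9c1∈{2}] only 2 remains possible at r9c1 ⇒ r9c1=2.
Step 29. [r9c8∈{1}] r9c8's peers cover all but 1. So r9c8=1.
Step 30. [r5c2∈{6}] only 6 remains possible at r5c2. So r5c2=6.
Step 31. [r2c2∈{5}] only 5 remains possible at r2c2. So r2c2=5.
Step 32. [r3c7∈{8}] r3c7 has the single candidate 8. So r3c7=8.
Step 33. [r1c1∈{3}] only 3 remains possible at r1c1. So r1c1=3.
Step 34. [r1c8∈{5}] r1c8's peers cover all but 5 ⇒ r1c8=5.
Step 35. [r4c5∈{6}] r4c5's peers cover all but 6. So r4c5=6.

Answer: 3 2 6 4 8 9 7 5 1 / 8 5 1 7 3 2 4 6 9 / 4 7 9 6 5 1 8 3 2 / 1 3 2 9 6 8 5 7 4 / 9 6 5 3 4 7 1 2 8 / 7 4 8 2 1 5 3 9 6 / 6 1 7 8 2 3 9 4 5 / 5 9 4 1 7 6 2 8 3 / 2 8 3 5 9 4 6 1 7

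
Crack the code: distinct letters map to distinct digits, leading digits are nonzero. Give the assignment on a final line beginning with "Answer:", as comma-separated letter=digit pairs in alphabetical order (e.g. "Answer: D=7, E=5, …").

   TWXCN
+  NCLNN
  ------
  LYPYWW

Step 1. [col 1: N + N ≡ W (mod 10)] column 1 (N + N ≡ W (mod 10), carry-in 0) doesn't pin N yet; pick N=8 and continue, so N=8.
Step 2. [col 1: N + N ≡ W (mod 10)] from column 1 (N=8, carry-in 0, digits 8 already taken and all letters distinct): W must equal 6 ⇒ W=6.
Step 3. [col 2: C + N ≡ W (mod 10)] in column 2 we have C+N≡W with carry-in 1; given N=8, W=6 and digits 6,8 already taken and all letters distinct, that pins C to 7, so C=7.
Step 4. [col 3: X + L ≡ Y (mod 10)] column 3 (X + L ≡ Y (mod 10), carry-in 1) doesn't pin L yet; pick L=1 and continue, so L=1.
Step 5. [col 3: X + L ≡ Y (mod 10)] no forcing yet in column 3 (carry-in 1); X=2 is free and consistent — try it, so X=2.
Step 6. [col 3: X + L ≡ Y (mod 10)] in column 3 we have X+L≡Y with carry-in 1; given X=2, L=1 and digits 1,2,6,7,8 already taken and all letters distinct, that pins Y to 4, so Y=4.
Step 7. [col 4: W + C ≡ P (mod 10)] column 4 reads W+C+carry(0)=P with W=6, C=7; with digits 1,2,4,6,7,8 already taken and all letters distinct, the only value for P is 3, so P=3.
Step 8. [col 5: T + N ≡ Y (mod 10)] from column 5 (N=8, Y=4, carry-in 1, digits 1,2,3,4,6,7,8 already taken and all letters distinct): T must equal 5. So T=5.

Answer: C=7, L=1, N=8, P=3, T=5, W=6, X=2, Y=4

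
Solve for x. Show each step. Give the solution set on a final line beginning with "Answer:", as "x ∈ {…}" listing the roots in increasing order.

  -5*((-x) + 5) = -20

Step 1. [-5*((-x) + 5) = -20] -5·(inner) — divide through by -5. So div: (-x) + 5 = 4.
Step 2. [(-x) + 5 = 4] 5 comes off first (subtract 5). So sub: -x = -1.
Step 3. [-x = -1] flip signs both sides, so neg: x = 1.

Answer: x ∈ {1}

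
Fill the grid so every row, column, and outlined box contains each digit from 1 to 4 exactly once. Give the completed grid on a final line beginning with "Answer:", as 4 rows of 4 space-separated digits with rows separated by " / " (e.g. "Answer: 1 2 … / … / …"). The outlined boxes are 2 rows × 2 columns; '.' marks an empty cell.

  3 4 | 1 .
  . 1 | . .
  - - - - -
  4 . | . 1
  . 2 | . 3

Step 1. [r1c4∈{2}] r1c4 has the single candidate 2, so r1c4=2.
Step 2. [r2c3∈{3,4}] r2c3 is the only open cell in row 2 admitting 3, so r2c3=3.
Step 3. [r4c1∈{1}] r4c1's peers cover all but 1 ⇒ r4c1=1.
Step 4. [r2c4∈{4}] r2c4's peers cover all but 4. So r2c4=4.
Step 5. [r3c2∈{3}] r3c2 is down to just 3, so r3c2=3.
Step 6. [r3c3∈{2}] nothing but 2 survives at r3c3. So r3c3=2.
Step 7. [r2c1∈{2}] only 2 remains possible at r2c1. So r2c1=2.
Step 8. [r4c3∈{4}] only 4 remains possible at r4c3, so r4c3=4.

Answer: 3 4 1 2 / 2 1 3 4 / 4 3 2 1 / 1 2 4 3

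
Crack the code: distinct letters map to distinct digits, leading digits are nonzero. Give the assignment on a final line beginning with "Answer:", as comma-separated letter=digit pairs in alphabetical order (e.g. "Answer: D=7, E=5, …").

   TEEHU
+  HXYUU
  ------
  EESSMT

Step 1. [E] the sum has 6 digits but both addends have 5; that extra leading digit E is the final carry, namely 1 ⇒ E=1.
Step 2. [col 1: U + U ≡ T (mod 10)] column 1 (U + U ≡ T (mod 10), carry-in 0) doesn't pin U yet; pick U=3 and continue, so U=3.
Step 3. [col 1: U + U ≡ T (mod 10)] column 1: given U=3, carry-in 0, and digits 1,3 already taken and all letters distinct, U+U≡T (mod 10) forces T=6. So T=6.
Step 4. [col 2: H + U ≡ M (mod 10)] several values work for M in column 2 (H + U ≡ M (mod 10), carry-in 0); try M=7 ⇒ M=7.
Step 5. [col 2: H + U ≡ M (mod 10)] from column 2 (U=3, M=7, carry-in 0, digits 1,3,6,7 already taken and all letters distinct): H must equal 4. So H=4.
Step 6. [col 3: E + Y ≡ S (mod 10)] Y=9 is one option consistent with column 3 (E + Y ≡ S (mod 10), carry-in 0) — take it. So Y=9.
Step 7. [col 3: E + Y ≡ S (mod 10)] from column 3 (E=1, Y=9, carry-in 0, digits 1,3,4,6,7,9 already taken and all letters distinct): S must equal 0, so S=0.
Step 8. [col 4: E + X ≡ S (mod 10)] column 4 reads E+X+carry(1)=S with E=1, S=0; with digits 0,1,3,4,6,7,9 already taken and all letters distinct, the only value for X is 8 ⇒ X=8.

Answer: E=1, H=4, M=7, S=0, T=6, U=3, X=8, Y=9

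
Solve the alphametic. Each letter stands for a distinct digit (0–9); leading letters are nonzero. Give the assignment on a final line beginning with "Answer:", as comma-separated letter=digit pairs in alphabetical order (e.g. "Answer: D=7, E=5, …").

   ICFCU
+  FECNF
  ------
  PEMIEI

Step 1. [P] the sum has 6 digits but both addends have 5; that extra leading digit P is the final carry, namely 1. So P=1.
Step 2. [col 1: U + F ≡ I (mod 10)] no forcing yet in column 1 (carry-in 0); I=6 is free and consistent — try it ⇒ I=6.
Step 3. [col 1: U + F ≡ I (mod 10)] no forcing yet in column 1 (carry-in 0); F=7 is free and consistent — try it, so F=7.
Step 4. [col 1: U + F ≡ I (mod 10)] from column 1 (F=7, I=6, carry-in 0, digits 1,6,7 already taken and all letters distinct): U must equal 9, so U=9.
Step 5. [col 2: C + N ≡ E (mod 10)] several values work for C in column 2 (C + N ≡ E (mod 10), carry-in 1); try C=8. So C=8.
Step 6. [col 2: C + N ≡ E (mod 10)] column 2 (C + N ≡ E (mod 10), carry-in 1) doesn't pin N yet; pick N=5 and continue ⇒ N=5.
Step 7. [col 2: C + N ≡ E (mod 10)] in column 2 we have C+N≡E with carry-in 1; given C=8, N=5 and digits 1,5,6,7,8,9 already taken and all letters distinct, that pins E to 4. So E=4.
Step 8. [col 4: C + E ≡ M (mod 10)] column 4: given C=8, E=4, carry-in 1, and digits 1,4,5,6,7,8,9 already taken and all letters distinct, C+E≡M (mod 10) forces M=3, so M=3.

Answer: C=8, E=4, F=7, I=6, M=3, N=5, P=1, U=9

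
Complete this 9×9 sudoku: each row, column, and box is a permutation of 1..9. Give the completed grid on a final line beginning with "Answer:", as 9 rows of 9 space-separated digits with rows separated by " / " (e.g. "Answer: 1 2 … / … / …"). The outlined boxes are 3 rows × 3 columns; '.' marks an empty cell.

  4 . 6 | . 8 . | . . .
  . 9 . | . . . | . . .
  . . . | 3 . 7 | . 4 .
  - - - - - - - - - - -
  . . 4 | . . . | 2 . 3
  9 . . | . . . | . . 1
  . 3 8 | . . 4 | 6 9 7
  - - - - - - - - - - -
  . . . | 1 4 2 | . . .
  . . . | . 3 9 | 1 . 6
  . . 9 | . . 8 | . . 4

Step 1. [r3c5∈{1,2,5,6,9}] in row 3, 6 fits only at r3c5 ⇒ r3c5=6.
Step 2. [r2c8∈{1,2,3,5,6,7,8}] across row 2, 6 lands solely at r2c8, so r2c8=6.
Step 3. [r9c4∈{5,6,7}] r9c4 is the only open cell in box 8 admitting 6, so r9c4=6.
Step 4. [r1c8∈{1,2,3,5,7}] 1 has one home in col 8: r1c8. So r1c8=1.
Step 5. [r1c6∈{5}] r1c6's peers cover all but 5 ⇒ r1c6=5.
Step 6. [r1c7∈{3,7,9}] across row 1, 3 lands solely at r1c7 ⇒ r1c7=3.
Step 7. [r1c2∈{2,7}] row 1 places 7 nowhere but r1c2. So r1c2=7.
Step 8. [r4c5∈{1,5,7,9}] 9 has one home in col 5: r4c5 ⇒ r4c5=9.
Step 9. [r2c6∈{1}] r2c6 is down to just 1 ⇒ r2c6=1.
Step 10. [r2c5∈{2}] only 2 remains possible at r2c5. So r2c5=2.
Step 11. [r2c7∈{5,7,8}] across row 2, 7 lands solely at r2c7, so r2c7=7.
Step 12. [r9c7∈{5}] nothing but 5 survives at r9c7 ⇒ r9c7=5.
Step 13. [r8c4∈{5,7}] box 8 places 5 nowhere but r8c4. So r8c4=5.
Step 14. [r3c3∈{1,2,5}] 1 has one home in col 3: r3c3, so r3c3=1.
Step 15. [r9c5∈{7}] r9c5's peers cover all but 7 ⇒ r9c5=7.
Step 16. [r5c5∈{5}] r5c5 is down to just 5 ⇒ r5c5=5.
Step 17. [r6c1∈{1,2,5}] r6c1 is the only open cell in row 6 admitting 5 ⇒ r6c1=5.
Step 18. [r5c8∈{8}] nothing but 8 survives at r5c8, so r5c8=8.
Step 19. [r4c6∈{6}] r4c6 has the single candidate 6 ⇒ r4c6=6.
Step 20. [r7c1∈{3,6,7,8}] r7c1 is the only open cell in col 1 admitting 6, so r7c1=6.
Step 21. [r1c9∈{2,9}] 2 has one home in row 1: r1c9. So r1c9=2.
Step 22. [r8c2∈{2,4,8}] in row 8, 4 fits only at r8c2, so r8c2=4.
Step 23. [r8c1∈{2,7,8}] in row 8, 8 fits only at r8c1 ⇒ r8c1=8.
Step 24. [r2c9∈{5,8}] 8 has one home in row 2: r2c9 ⇒ r2c9=8.
Step 25. [r2c3∈{3,5}] in row 2, 5 fits only at r2c3, so r2c3=5.
Step 26. [r4c1∈{1,7}] col 1 places 7 nowhere but r4c1. So r4c1=7.
Step 27. [r5c3∈{2}] r5c3 has the single candidate 2 ⇒ r5c3=2.
Step 28. [r7c3∈{3,7}] across col 3, 3 lands solely at r7c3 ⇒ r7c3=3.
Step 29. [r3c7∈{9}] r3c7 is down to just 9. So r3c7=9.
Step 30. [r8c8∈{2,7}] 2 has one home in row 8: r8c8. So r8c8=2.
Step 31. [r9c1∈{1,2}] in col 1, 1 fits only at r9c1 ⇒ r9c1=1.
Step 32. [r3c1∈{2}] r3c1's peers cover all but 2. So r3c1=2.
Step 33. [r9c2∈{2}] r9c2's peers cover all but 2 ⇒ r9c2=2.
Step 34. [r4c8∈{5}] r4c8 has the single candidate 5 ⇒ r4c8=5.
Step 35. [r6c4∈{2}] r6c4 is down to just 2, so r6c4=2.
Step 36. [r6c5∈{1}] r6c5 has the single candidate 1. So r6c5=1.
Step 37. [r1c4∈{9}] r1c4 has the single candidate 9, so r1c4=9.
Step 38. [r9c8∈{3}] r9c8's peers cover all but 3. So r9c8=3.
Step 39. [r7c9∈{9}] only 9 remains possible at r7c9 ⇒ r7c9=9.
Step 40. [r5c4∈{7}] only 7 remains possible at r5c4. So r5c4=7.
Step 41. [r7c8∈{7}] nothing but 7 survives at r7c8. So r7c8=7.
Step 42. [r2c1∈{3}] r2c1 has the single candidate 3, so r2c1=3.
Step 43. [r5c2∈{6}] nothing but 6 survives at r5c2. So r5c2=6.
Step 44. [r5c6∈{3}] only 3 remains possible at r5c6, so r5c6=3.
Step 45. [r2c4∈{4}] r2c4 is down to just 4. So r2c4=4.
Step 46. [r7c2∈{5}] r7c2 has the single candidate 5, so r7c2=5.
Step 47. [r8c3∈{7}] r8c3 is down to just 7, so r8c3=7.
Step 48. [r7c7∈{8}] r7c7's peers cover all but 8, so r7c7=8.
Step 49. [r3c2∈{8}] r3c2 has the single candidate 8. So r3c2=8.
Step 50. [r4c2∈{1}] r4c2's peers cover all but 1 ⇒ r4c2=1.
Step 51. [r4c4∈{8}] only 8 remains possible at r4c4. So r4c4=8.
Step 52. [r3c9∈{5}] r3c9's peers cover all but 5. So r3c9=5.
Step 53. [r5c7∈{4}] nothing but 4 survives at r5c7 ⇒ r5c7=4.

Answer: 4 7 6 9 8 5 3 1 2 / 3 9 5 4 2 1 7 6 8 / 2 8 1 3 6 7 9 4 5 / 7 1 4 8 9 6 2 5 3 / 9 6 2 7 5 3 4 8 1 / 5 3 8 2 1 4 6 9 7 / 6 5 3 1 4 2 8 7 9 / 8 4 7 5 3 9 1 2 6 / 1 2 9 6 7 8 5 3 4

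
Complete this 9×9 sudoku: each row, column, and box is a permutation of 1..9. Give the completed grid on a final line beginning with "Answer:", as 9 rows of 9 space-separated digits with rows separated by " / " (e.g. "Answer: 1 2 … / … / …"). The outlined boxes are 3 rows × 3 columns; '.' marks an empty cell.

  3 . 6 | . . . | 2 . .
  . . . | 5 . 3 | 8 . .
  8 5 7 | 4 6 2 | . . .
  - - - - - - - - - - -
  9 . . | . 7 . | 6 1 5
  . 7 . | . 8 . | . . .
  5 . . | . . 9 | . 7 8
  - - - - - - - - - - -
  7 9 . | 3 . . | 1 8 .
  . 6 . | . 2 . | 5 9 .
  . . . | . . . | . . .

Step 1. [r4c6∈{4}] r4c6 is down to just 4. So r4c6=4.
Step 2. [r2c9∈{1,4,6,7,9}] r2c9 is the only open cell in row 2 admitting 7 ⇒ r2c9=7.
Step 3. [r5c1∈{1,2,4,6}] r5c1 is the only open cell in col 1 admitting 6 ⇒ r5c1=6.
Step 4. [r6c5∈{1,3}] across col 5, 3 lands solely at r6c5 ⇒ r6c5=3.
Step 5. [r6c7∈{4}] r6c7 has the single candidate 4. So r6c7=4.
Step 6. [r5c3∈{1,2,3,4}] r5c3 is the only open cell in row 5 admitting 4, so r5c3=4.
Step 7. [r4c4∈{2}] only 2 remains possible at r4c4. So r4c4=2.
Step 8. [r5c4∈{1}] only 1 remains possible at r5c4. So r5c4=1.
Step 9. [r3c8∈{3}] r3c8's peers cover all but 3, so r3c8=3.
Step 10. [r3c7∈{9}] r3c7's peers cover all but 9. So r3c7=9.
Step 11. [r2c3∈{1,2,9}] in col 3, 9 fits only at r2c3, so r2c3=9.
Step 12. [r2c5∈{1}] r2c5 is down to just 1, so r2c5=1.
Step 13. [r1c2∈{1,4}] across box 1, 1 lands solely at r1c2, so r1c2=1.
Step 14. [r1c9∈{4}] only 4 remains possible at r1c9, so r1c9=4.
Step 15. [r9c8∈{2,4,6}] in col 8, 4 fits only at r9c8, so r9c8=4.
Step 16. [r8c9∈{3}] r8c9 is down to just 3 ⇒ r8c9=3.
Step 17. [r6c3∈{1,2}] 1 has one home in row 6: r6c3, so r6c3=1.
Step 18. [r8c3∈{8}] r8c3 is down to just 8. So r8c3=8.
Step 19. [r8c4∈{7}] nothing but 7 survives at r8c4 ⇒ r8c4=7.
Step 20. [r2c2∈{2,4}] in col 2, 4 fits only at r2c2, so r2c2=4.
Step 21. [r5c6∈{5}] only 5 remains possible at r5c6, so r5c6=5.
Step 22. [r7c6∈{6}] r7c6 is down to just 6, so r7c6=6.
Step 23. [r7c9∈{2}] only 2 remains possible at r7c9 ⇒ r7c9=2.
Step 24. [r9c3∈{2,3,5}] 2 has one home in col 3: r9c3, so r9c3=2.
Step 25. [r9c5∈{5,9}] r9c5 is the only open cell in row 9 admitting 5, so r9c5=5.
Step 26. [r8c6∈{1}] only 1 remains possible at r8c6, so r8c6=1.
Step 27. [r9c4∈{8,9}] in row 9, 9 fits only at r9c4 ⇒ r9c4=9.
Step 28. [r9c2∈{3}] r9c2's peers cover all but 3 ⇒ r9c2=3.
Step 29. [r1c4∈{8}] only 8 remains possible at r1c4, so r1c4=8.
Step 30. [r5c8∈{2}] nothing but 2 survives at r5c8, so r5c8=2.
Step 31. [r5c7∈{3}] r5c7's peers cover all but 3, so r5c7=3.
Step 32. [r1c8∈{5}] r1c8 is down to just 5 ⇒ r1c8=5.
Step 33. [r8c1∈{4}] r8c1 has the single candidate 4, so r8c1=4.
Step 34. [r3c9∈{1}] nothing but 1 survives at r3c9 ⇒ r3c9=1.
Step 35. [r4c2∈{8}] r4c2 is down to just 8. So r4c2=8.
Step 36. [r7c5∈{4}] only 4 remains possible at r7c5. So r7c5=4.
Step 37. [r6c2∈{2}] nothing but 2 survives at r6c2 ⇒ r6c2=2.
Step 38. [r6c4∈{6}] only 6 remains possible at r6c4 ⇒ r6c4=6.
Step 39. [r2c1∈{2}] nothing but 2 survives at r2c1 ⇒ r2c1=2.
Step 40. [r9c1∈{1}] only 1 remains possible at r9c1, so r9c1=1.
Step 41. [r9c7∈{7}] r9c7's peers cover all but 7, so r9c7=7.
Step 42. [r7c3∈{5}] r7c3 has the single candidate 5. So r7c3=5.
Step 43. [r9c9∈{6}] r9c9's peers cover all but 6, so r9c9=6.
Step 44. [r5c9∈{9}] r5c9's peers cover all but 9. So r5c9=9.
Step 45. [r4c3∈{3}] nothing but 3 survives at r4c3. So r4c3=3.
Step 46. [r2c8∈{6}] r2c8 is down to just 6. So r2c8=6.
Step 47. [r9c6∈{8}] r9c6 has the single candidate 8, so r9c6=8.
Step 48. [r1c6∈{7}] r1c6 has the single candidate 7. So r1c6=7.
Step 49. [r1c5∈{9}] only 9 remains possible at r1c5, so r1c5=9.

Answer: 3 1 6 8 9 7 2 5 4 / 2 4 9 5 1 3 8 6 7 / 8 5 7 4 6 2 9 3 1 / 9 8 3 2 7 4 6 1 5 / 6 7 4 1 8 5 3 2 9 / 5 2 1 6 3 9 4 7 8 / 7 9 5 3 4 6 1 8 2 / 4 6 8 7 2 1 5 9 3 / 1 3 2 9 5 8 7 4 6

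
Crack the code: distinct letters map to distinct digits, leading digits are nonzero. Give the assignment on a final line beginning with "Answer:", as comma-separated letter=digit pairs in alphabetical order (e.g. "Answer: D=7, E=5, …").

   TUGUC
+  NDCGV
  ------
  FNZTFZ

Step 1. [F] the sum has 6 digits but both addends have 5; that extra leading digit F is the final carry, namely 1. So F=1.
Step 2. [col 1: C + V ≡ Z (mod 10)] column 1 (C + V ≡ Z (mod 10), carry-in 0) doesn't pin Z yet; pick Z=3 and continue. So Z=3.
Step 3. [col 1: C + V ≡ Z (mod 10)] no forcing yet in column 1 (carry-in 0); V=7 is free and consistent — try it, so V=7.
Step 4. [col 1: C + V ≡ Z (mod 10)] column 1 reads C+V+carry(0)=Z with V=7, Z=3; with digits 1,3,7 already taken and all letters distinct, the only value for C is 6 ⇒ C=6.
Step 5. [col 2: U + G ≡ F (mod 10)] column 2 (U + G ≡ F (mod 10), carry-in 1) doesn't pin G yet; pick G=2 and continue ⇒ G=2.
Step 6. [col 2: U + G ≡ F (mod 10)] column 2 reads U+G+carry(1)=F with G=2, F=1; with digits 1,2,3,6,7 already taken and all letters distinct, the only value for U is 8. So U=8.
Step 7. [col 3: G + C ≡ T (mod 10)] in column 3 we have G+C≡T with carry-in 1; given G=2, C=6 and digits 1,2,3,6,7,8 already taken and all letters distinct, that pins T to 9, so T=9.
Step 8. [col 4: U + D ≡ Z (mod 10)] in column 4 we have U+D≡Z with carry-in 0; given U=8, Z=3 and digits 1,2,3,6,7,8,9 already taken and all letters distinct, that pins D to 5 ⇒ D=5.
Step 9. [col 5: T + N ≡ N (mod 10)] N=4 is one option consistent with column 5 (T + N ≡ N (mod 10), carry-in 1) — take it. So N=4.

Answer: C=6, D=5, F=1, G=2, N=4, T=9, U=8, V=7, Z=3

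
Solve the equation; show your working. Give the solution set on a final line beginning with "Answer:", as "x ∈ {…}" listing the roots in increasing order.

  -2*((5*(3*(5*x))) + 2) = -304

Step 1. [-2*((5*(3*(5*x))) + 2) = -304] LHS = -2·(…); ÷-2 both sides ⇒ div: (5*(3*(5*x))) + 2 = 152.
Step 2. [(5*(3*(5*x))) + 2 = 152] the outer +2 inverts by subtracting 2 ⇒ sub: 5*(3*(5*x)) = 150.
Step 3. [5*(3*(5*x)) = 150] 5 out front; divide by 5. So div: 3*(5*x) = 30.
Step 4. [3*(5*x) = 30] divide by the outer 3, so div: 5*x = 10.
Step 5. [5*x = 10] 5·(inner) — divide through by 5, so div: x = 2.

Answer: x ∈ {2}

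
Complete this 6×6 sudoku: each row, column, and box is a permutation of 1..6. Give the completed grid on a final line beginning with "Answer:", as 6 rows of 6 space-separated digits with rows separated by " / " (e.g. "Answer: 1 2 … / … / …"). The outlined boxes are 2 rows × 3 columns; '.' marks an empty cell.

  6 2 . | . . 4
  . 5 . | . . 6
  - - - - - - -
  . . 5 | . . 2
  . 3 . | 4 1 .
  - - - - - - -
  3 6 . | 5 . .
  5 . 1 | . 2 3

Step 1. [r2c5∈{3}] only 3 remains possible at r2c5, so r2c5=3.
Step 2. [r2c1∈{1,4}] box 1 places 1 nowhere but r2c1, so r2c1=1.
Step 3. [r6c2∈{4}] r6c2 is down to just 4 ⇒ r6c2=4.
Step 4. [r4c1∈{2}] only 2 remains possible at r4c1, so r4c1=2.
Step 5. [r3c5∈{6}] r3c5's peers cover all but 6, so r3c5=6.
Step 6. [r1c3∈{3}] r1c3 is down to just 3. So r1c3=3.
Step 7. [r2c3∈{4}] nothing but 4 survives at r2c3. So r2c3=4.
Step 8. [r5c3∈{2}] r5c3's peers cover all but 2. So r5c3=2.
Step 9. [r4c6∈{5}] r4c6 is down to just 5. So r4c6=5.
Step 10. [r3c1∈{4}] r3c1 has the single candidate 4. So r3c1=4.
Step 11. [r2c4∈{2}] r2c4 is down to just 2. So r2c4=2.
Step 12. [r5c6∈{1}] r5c6's peers cover all but 1 ⇒ r5c6=1.
Step 13. [r5c5∈{4}] nothing but 4 survives at r5c5, so r5c5=4.
Step 14. [r4c3∈{6}] r4c3 has the single candidate 6, so r4c3=6.
Step 15. [r3c2∈{1}] r3c2 is down to just 1 ⇒ r3c2=1.
Step 16. [r6c4∈{6}] only 6 remains possible at r6c4 ⇒ r6c4=6.
Step 17. [r1c5∈{5}] only 5 remains possible at r1c5, so r1c5=5.
Step 18. [r3c4∈{3}] r3c4 has the single candidate 3 ⇒ r3c4=3.
Step 19. [r1c4∈{1}] only 1 remains possible at r1c4. So r1c4=1.

Answer: 6 2 3 1 5 4 / 1 5 4 2 3 6 / 4 1 5 3 6 2 / 2 3 6 4 1 5 / 3 6 2 5 4 1 / 5 4 1 6 2 3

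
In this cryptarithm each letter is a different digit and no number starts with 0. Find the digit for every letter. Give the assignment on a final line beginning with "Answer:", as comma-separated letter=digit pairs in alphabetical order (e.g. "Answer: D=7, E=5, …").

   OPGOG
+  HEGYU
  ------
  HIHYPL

Step 1. [col 1: G + U ≡ L (mod 10)] U=9 is one option consistent with column 1 (G + U ≡ L (mod 10), carry-in 0) — take it. So U=9.
Step 2. [col 1: G + U ≡ L (mod 10)] several values work for G in column 1 (G + U ≡ L (mod 10), carry-in 0); try G=3. So G=3.
Step 3. [col 1: G + U ≡ L (mod 10)] in column 1 we have G+U≡L with carry-in 0; given G=3, U=9 and digits 3,9 already taken and all letters distinct, that pins L to 2 ⇒ L=2.
Step 4. [col 2: O + Y ≡ P (mod 10)] several values work for Y in column 2 (O + Y ≡ P (mod 10), carry-in 1); try Y=7, so Y=7.
Step 5. [col 2: O + Y ≡ P (mod 10)] several values work for O in column 2 (O + Y ≡ P (mod 10), carry-in 1); try O=8, so O=8.
Step 6. [H] the sum has 6 digits but both addends have 5; that extra leading digit H is the final carry, namely 1, so H=1.
Step 7. [col 2: O + Y ≡ P (mod 10)] from column 2 (O=8, Y=7, carry-in 1, digits 1,2,3,7,8,9 already taken and all letters distinct): P must equal 6. So P=6.
Step 8. [col 4: P + E ≡ H (mod 10)] column 4: given P=6, H=1, carry-in 0, and digits 1,2,3,6,7,8,9 already taken and all letters distinct, P+E≡H (mod 10) forces E=5. So E=5.
Step 9. [col 5: O + H ≡ I (mod 10)] column 5: given O=8, H=1, carry-in 1, and digits 1,2,3,5,6,7,8,9 already taken and all letters distinct, O+H≡I (mod 10) forces I=0, so I=0.

Answer: E=5, G=3, H=1, I=0, L=2, O=8, P=6, U=9, Y=7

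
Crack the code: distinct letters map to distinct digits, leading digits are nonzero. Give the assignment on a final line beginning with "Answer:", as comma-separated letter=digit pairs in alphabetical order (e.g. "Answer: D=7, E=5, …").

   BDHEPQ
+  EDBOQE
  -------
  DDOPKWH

Step 1. [D] the sum has 7 digits but both addends have 6; that extra leading digit D is the final carry, namely 1. So D=1.
Step 2. [col 1: Q + E ≡ H (mod 10)] several values work for E in column 1 (Q + E ≡ H (mod 10), carry-in 0); try E=7 ⇒ E=7.
Step 3. [col 1: Q + E ≡ H (mod 10)] H=3 is one option consistent with column 1 (Q + E ≡ H (mod 10), carry-in 0) — take it ⇒ H=3.
Step 4. [col 1: Q + E ≡ H (mod 10)] column 1: given E=7, H=3, carry-in 0, and digits 1,3,7 already taken and all letters distinct, Q+E≡H (mod 10) forces Q=6 ⇒ Q=6.
Step 5. [col 2: P + Q ≡ W (mod 10)] no forcing yet in column 2 (carry-in 1); P=8 is free and consistent — try it ⇒ P=8.
Step 6. [col 2: P + Q ≡ W (mod 10)] column 2 reads P+Q+carry(1)=W with P=8, Q=6; with digits 1,3,6,7,8 already taken and all letters distinct, the only value for W is 5 ⇒ W=5.
Step 7. [col 3: E + O ≡ K (mod 10)] several values work for O in column 3 (E + O ≡ K (mod 10), carry-in 1); try O=2 ⇒ O=2.
Step 8. [col 3: E + O ≡ K (mod 10)] column 3: given E=7, O=2, carry-in 1, and digits 1,2,3,5,6,7,8 already taken and all letters distinct, E+O≡K (mod 10) forces K=0, so K=0.
Step 9. [col 4: H + B ≡ P (mod 10)] from column 4 (H=3, P=8, carry-in 1, digits 0,1,2,3,5,6,7,8 already taken and all letters distinct): B must equal 4. So B=4.

Answer: B=4, D=1, E=7, H=3, K=0, O=2, P=8, Q=6, W=5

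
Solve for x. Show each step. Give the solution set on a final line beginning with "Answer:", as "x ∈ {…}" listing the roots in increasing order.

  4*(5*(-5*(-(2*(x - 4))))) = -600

Step 1. [4*(5*(-5*(-(2*(x - 4))))) = -600] 4·(inner) — divide through by 4, so div: 5*(-5*(-(2*(x - 4)))) = -150.
Step 2. [5*(-5*(-(2*(x - 4)))) = -150] 5·(inner) — divide through by 5 ⇒ div: -5*(-(2*(x - 4))) = -30.
Step 3. [-5*(-(2*(x - 4))) = -30] -5·(inner) — divide through by -5 ⇒ div: -(2*(x - 4)) = 6.
Step 4. [-(2*(x - 4)) = 6] flip signs both sides ⇒ neg: 2*(x - 4) = -6.
Step 5. [2*(x - 4) = -6] 2 out front; divide by 2 ⇒ div: x - 4 = -3.
Step 6. [x - 4 = -3] add 4: x sits inside (… - 4), so sub: x = 1.

Answer: x ∈ {1}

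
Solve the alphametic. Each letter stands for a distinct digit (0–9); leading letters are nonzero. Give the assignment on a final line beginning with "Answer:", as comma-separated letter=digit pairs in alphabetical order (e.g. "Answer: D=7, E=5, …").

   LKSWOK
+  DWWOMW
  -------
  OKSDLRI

Step 1. [O] O is the leading digit of a 7-digit sum of two 6-digit numbers; the final carry is exactly 1, so O=1.
Step 2. [col 1: K + W ≡ I (mod 10)] column 1 (K + W ≡ I (mod 10), carry-in 0) doesn't pin K yet; pick K=2 and continue ⇒ K=2.
Step 3. [col 1: K + W ≡ I (mod 10)] no forcing yet in column 1 (carry-in 0); W=6 is free and consistent — try it, so W=6.
Step 4. [col 1: K + W ≡ I (mod 10)] column 1: given K=2, W=6, carry-in 0, and digits 1,2,6 already taken and all letters distinct, K+W≡I (mod 10) forces I=8 ⇒ I=8.
Step 5. [col 2: O + M ≡ R (mod 10)] M=3 is one option consistent with column 2 (O + M ≡ R (mod 10), carry-in 0) — take it ⇒ M=3.
Step 6. [col 2: O + M ≡ R (mod 10)] column 2: given O=1, M=3, carry-in 0, and digits 1,2,3,6,8 already taken and all letters distinct, O+M≡R (mod 10) forces R=4 ⇒ R=4.
Step 7. [col 3: W + O ≡ L (mod 10)] in column 3 we have W+O≡L with carry-in 0; given W=6, O=1 and digits 1,2,3,4,6,8 already taken and all letters distinct, that pins L to 7, so L=7.
Step 8. [col 4: S + W ≡ D (mod 10)] in column 4 we have S+W≡D with carry-in 0; given W=6 and digits 1,2,3,4,6,7,8 already taken and all letters distinct, that pins S to 9. So S=9.
Step 9. [col 4: S + W ≡ D (mod 10)] column 4 reads S+W+carry(0)=D with S=9, W=6; with digits 1,2,3,4,6,7,8,9 already taken and all letters distinct, the only value for D is 5, so D=5.

Answer: D=5, I=8, K=2, L=7, M=3, O=1, R=4, S=9, W=6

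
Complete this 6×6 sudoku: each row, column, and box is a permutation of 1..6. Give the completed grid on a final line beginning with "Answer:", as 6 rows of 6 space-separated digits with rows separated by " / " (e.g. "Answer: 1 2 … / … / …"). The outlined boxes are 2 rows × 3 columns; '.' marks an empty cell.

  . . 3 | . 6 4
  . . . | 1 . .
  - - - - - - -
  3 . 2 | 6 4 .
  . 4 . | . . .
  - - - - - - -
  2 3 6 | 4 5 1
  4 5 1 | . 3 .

Step 1. [r2c5∈{2}] nothing but 2 survives at r2c5, so r2c5=2.
Step 2. [r4c3∈{5}] r4c3's peers cover all but 5 ⇒ r4c3=5.
Step 3. [r4c1∈{1,6}] 6 has one home in row 4: r4c1. So r4c1=6.
Step 4. [r1c4∈{5}] r1c4 has the single candidate 5. So r1c4=5.
Step 5. [r4c4∈{2,3}] col 4 places 3 nowhere but r4c4. So r4c4=3.
Step 6. [r3c2∈{1}] r3c2 has the single candidate 1. So r3c2=1.
Step 7. [r6c6∈{2,6}] row 6 places 6 nowhere but r6c6 ⇒ r6c6=6.
Step 8. [r6c4∈{2}] r6c4's peers cover all but 2. So r6c4=2.
Step 9. [r2c6∈{3}] r2c6 is down to just 3, so r2c6=3.
Step 10. [r3c6∈{5}] r3c6 has the single candidate 5. So r3c6=5.
Step 11. [r1c1∈{1}] r1c1 is down to just 1 ⇒ r1c1=1.
Step 12. [r2c2∈{6}] only 6 remains possible at r2c2, so r2c2=6.
Step 13. [r4c5∈{1}] r4c5 is down to just 1. So r4c5=1.
Step 14. [r1c2∈{2}] r1c2 is down to just 2, so r1c2=2.
Step 15. [r2c3∈{4}] r2c3's peers cover all but 4 ⇒ r2c3=4.
Step 16. [r2c1∈{5}] only 5 remains possible at r2c1, so r2c1=5.
Step 17. [r4c6∈{2}] only 2 remains possible at r4c6. So r4c6=2.

Answer: 1 2 3 5 6 4 / 5 6 4 1 2 3 / 3 1 2 6 4 5 / 6 4 5 3 1 2 / 2 3 6 4 5 1 / 4 5 1 2 3 6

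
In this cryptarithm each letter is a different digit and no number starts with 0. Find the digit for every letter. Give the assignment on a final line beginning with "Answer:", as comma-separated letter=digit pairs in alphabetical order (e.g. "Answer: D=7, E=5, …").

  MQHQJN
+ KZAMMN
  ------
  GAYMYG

Step 1. [col 1: N + N ≡ G (mod 10)] several values work for N in column 1 (N + N ≡ G (mod 10), carry-in 0); try N=2. So N=2.
Step 2. [col 1: N + N ≡ G (mod 10)] in column 1 we have N+N≡G with carry-in 0; given N=2 and digits 2 already taken and all letters distinct, that pins G to 4. So G=4.
Step 3. [col 2: J + M ≡ Y (mod 10)] several values work for M in column 2 (J + M ≡ Y (mod 10), carry-in 0); try M=1, so M=1.
Step 4. [col 2: J + M ≡ Y (mod 10)] no forcing yet in column 2 (carry-in 0); Y=6 is free and consistent — try it ⇒ Y=6.
Step 5. [col 2: J + M ≡ Y (mod 10)] in column 2 we have J+M≡Y with carry-in 0; given M=1, Y=6 and digits 1,2,4,6 already taken and all letters distinct, that pins J to 5. So J=5.
Step 6. [col 3: Q + M ≡ M (mod 10)] in column 3 we have Q+M≡M with carry-in 0; given M=1 and digits 1,2,4,5,6 already taken and all letters distinct, that pins Q to 0, so Q=0.
Step 7. [col 4: H + A ≡ Y (mod 10)] A=9 is one option consistent with column 4 (H + A ≡ Y (mod 10), carry-in 0) — take it. So A=9.
Step 8. [col 4: H + A ≡ Y (mod 10)] in column 4 we have H+A≡Y with carry-in 0; given A=9, Y=6 and digits 0,1,2,4,5,6,9 already taken and all letters distinct, that pins H to 7. So H=7.
Step 9. [col 5: Q + Z ≡ A (mod 10)] column 5 reads Q+Z+carry(1)=A with Q=0, A=9; with digits 0,1,2,4,5,6,7,9 already taken and all letters distinct, the only value for Z is 8. So Z=8.
Step 10. [col 6: M + K ≡ G (mod 10)] from column 6 (M=1, G=4, carry-in 0, digits 0,1,2,4,5,6,7,8,9 already taken and all letters distinct): K must equal 3, so K=3.

Answer: A=9, G=4, H=7, J=5, K=3, M=1, N=2, Q=0, Y=6, Z=8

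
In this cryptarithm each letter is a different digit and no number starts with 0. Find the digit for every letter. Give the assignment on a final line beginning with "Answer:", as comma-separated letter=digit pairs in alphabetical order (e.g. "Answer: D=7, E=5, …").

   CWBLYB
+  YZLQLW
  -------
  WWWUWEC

Step 1. [col 1: B + W ≡ C (mod 10)] C=5 is one option consistent with column 1 (B + W ≡ C (mod 10), carry-in 0) — take it. So C=5.
Step 2. [col 1: B + W ≡ C (mod 10)] no forcing yet in column 1 (carry-in 0); B=4 is free and consistent — try it. So B=4.
Step 3. [col 1: B + W ≡ C (mod 10)] column 1: given B=4, C=5, carry-in 0, and digits 4,5 already taken and all letters distinct, B+W≡C (mod 10) forces W=1. So W=1.
Step 4. [col 2: Y + L ≡ E (mod 10)] several values work for L in column 2 (Y + L ≡ E (mod 10), carry-in 0); try L=2. So L=2.
Step 5. [col 2: Y + L ≡ E (mod 10)] several values work for Y in column 2 (Y + L ≡ E (mod 10), carry-in 0); try Y=6, so Y=6.
Step 6. [col 2: Y + L ≡ E (mod 10)] column 2: given Y=6, L=2, carry-in 0, and digits 1,2,4,5,6 already taken and all letters distinct, Y+L≡E (mod 10) forces E=8, so E=8.
Step 7. [col 3: L + Q ≡ W (mod 10)] column 3: given L=2, W=1, carry-in 0, and digits 1,2,4,5,6,8 already taken and all letters distinct, L+Q≡W (mod 10) forces Q=9 ⇒ Q=9.
Step 8. [col 4: B + L ≡ U (mod 10)] column 4: given B=4, L=2, carry-in 1, and digits 1,2,4,5,6,8,9 already taken and all letters distinct, B+L≡U (mod 10) forces U=7 ⇒ U=7.
Step 9. [col 5: W + Z ≡ W (mod 10)] in column 5 we have W+Z≡W with carry-in 0; given W=1 and digits 1,2,4,5,6,7,8,9 already taken and all letters distinct, that pins Z to 0 ⇒ Z=0.

Answer: B=4, C=5, E=8, L=2, Q=9, U=7, W=1, Y=6, Z=0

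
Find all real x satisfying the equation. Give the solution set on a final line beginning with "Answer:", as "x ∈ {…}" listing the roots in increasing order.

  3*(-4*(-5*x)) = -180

Step 1. [3*(-4*(-5*x)) = -180] 3 out front; divide by 3. So div: -4*(-5*x) = -60.
Step 2. [-4*(-5*x) = -60] -4 out front; divide by -4. So div: -5*x = 15.
Step 3. [-5*x = 15] leading coefficient -5: divide by -5 ⇒ div: x = -3.

Answer: x ∈ {-3}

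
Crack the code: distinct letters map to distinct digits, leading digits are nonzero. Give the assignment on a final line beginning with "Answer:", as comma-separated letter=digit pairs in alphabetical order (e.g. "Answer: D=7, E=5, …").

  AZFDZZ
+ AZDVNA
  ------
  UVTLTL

Step 1. [col 1: Z + A ≡ L (mod 10)] column 1 (Z + A ≡ L (mod 10), carry-in 0) doesn't pin A yet; pick A=3 and continue. So A=3.
Step 2. [col 1: Z + A ≡ L (mod 10)] column 1 (Z + A ≡ L (mod 10), carry-in 0) doesn't pin L yet; pick L=5 and continue ⇒ L=5.
Step 3. [col 1: Z + A ≡ L (mod 10)] from column 1 (A=3, L=5, carry-in 0, digits 3,5 already taken and all letters distinct): Z must equal 2 ⇒ Z=2.
Step 4. [col 2: Z + N ≡ T (mod 10)] several values work for N in column 2 (Z + N ≡ T (mod 10), carry-in 0); try N=7. So N=7.
Step 5. [col 2: Z + N ≡ T (mod 10)] from column 2 (Z=2, N=7, carry-in 0, digits 2,3,5,7 already taken and all letters distinct): T must equal 9, so T=9.
Step 6. [col 3: D + V ≡ L (mod 10)] several values work for V in column 3 (D + V ≡ L (mod 10), carry-in 0); try V=4. So V=4.
Step 7. [col 3: D + V ≡ L (mod 10)] in column 3 we have D+V≡L with carry-in 0; given V=4, L=5 and digits 2,3,4,5,7,9 already taken and all letters distinct, that pins D to 1, so D=1.
Step 8. [col 4: F + D ≡ T (mod 10)] in column 4 we have F+D≡T with carry-in 0; given D=1, T=9 and digits 1,2,3,4,5,7,9 already taken and all letters distinct, that pins F to 8 ⇒ F=8.
Step 9. [col 6: A + A ≡ U (mod 10)] column 6: given A=3, carry-in 0, and digits 1,2,3,4,5,7,8,9 already taken and all letters distinct, A+A≡U (mod 10) forces U=6 ⇒ U=6.

Answer: A=3, D=1, F=8, L=5, N=7, T=9, U=6, V=4, Z=2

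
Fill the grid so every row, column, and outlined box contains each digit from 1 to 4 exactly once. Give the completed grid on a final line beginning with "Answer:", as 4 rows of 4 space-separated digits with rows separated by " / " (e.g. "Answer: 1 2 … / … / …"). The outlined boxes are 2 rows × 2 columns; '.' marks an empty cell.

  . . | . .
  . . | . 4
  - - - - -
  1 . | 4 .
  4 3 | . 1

Step 1. [r3c2∈{2}] only 2 remains possible at r3c2, so r3c2=2.
Step 2. [r1c4∈{2,3}] in col 4, 2 fits only at r1c4. So r1c4=2.
Step 3. [r2c2∈{1}] r2c2 has the single candidate 1, so r2c2=1.
Step 4. [r2c3∈{3}] r2c3's peers cover all but 3. So r2c3=3.
Step 5. [r2c1∈{2}] nothing but 2 survives at r2c1. So r2c1=2.
Step 6. [r1c1∈{3}] only 3 remains possible at r1c1 ⇒ r1c1=3.
Step 7. [r1c2∈{4}] nothing but 4 survives at r1c2 ⇒ r1c2=4.
Step 8. [r1c3∈{1}] nothing but 1 survives at r1c3, so r1c3=1.
Step 9. [r4c3∈{2}] r4c3 has the single candidate 2 ⇒ r4c3=2.
Step 10. [r3c4∈{3}] r3c4 has the single candidate 3. So r3c4=3.

Answer: 3 4 1 2 / 2 1 3 4 / 1 2 4 3 / 4 3 2 1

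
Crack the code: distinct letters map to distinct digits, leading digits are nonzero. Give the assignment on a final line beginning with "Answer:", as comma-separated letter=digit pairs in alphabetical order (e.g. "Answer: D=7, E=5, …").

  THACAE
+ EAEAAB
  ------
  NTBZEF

Step 1. [col 1: E + B ≡ F (mod 10)] E=7 is one option consistent with column 1 (E + B ≡ F (mod 10), carry-in 0) — take it ⇒ E=7.
Step 2. [col 1: E + B ≡ F (mod 10)] no forcing yet in column 1 (carry-in 0); B=6 is free and consistent — try it. So B=6.
Step 3. [col 1: E + B ≡ F (mod 10)] in column 1 we have E+B≡F with carry-in 0; given E=7, B=6 and digits 6,7 already taken and all letters distinct, that pins F to 3. So F=3.
Step 4. [col 2: A + A ≡ E (mod 10)] from column 2 (E=7, carry-in 1, digits 3,6,7 already taken and all letters distinct): A must equal 8, so A=8.
Step 5. [col 3: C + A ≡ Z (mod 10)] no forcing yet in column 3 (carry-in 1); Z=4 is free and consistent — try it ⇒ Z=4.
Step 6. [col 3: C + A ≡ Z (mod 10)] from column 3 (A=8, Z=4, carry-in 1, digits 3,4,6,7,8 already taken and all letters distinct): C must equal 5 ⇒ C=5.
Step 7. [col 5: H + A ≡ T (mod 10)] several values work for H in column 5 (H + A ≡ T (mod 10), carry-in 1); try H=2, so H=2.
Step 8. [col 5: H + A ≡ T (mod 10)] column 5: given H=2, A=8, carry-in 1, and digits 2,3,4,5,6,7,8 already taken and all letters distinct, H+A≡T (mod 10) forces T=1 ⇒ T=1.
Step 9. [col 6: T + E ≡ N (mod 10)] from column 6 (T=1, E=7, carry-in 1, digits 1,2,3,4,5,6,7,8 already taken and all letters distinct): N must equal 9 ⇒ N=9.

Answer: A=8, B=6, C=5, E=7, F=3, H=2, N=9, T=1, Z=4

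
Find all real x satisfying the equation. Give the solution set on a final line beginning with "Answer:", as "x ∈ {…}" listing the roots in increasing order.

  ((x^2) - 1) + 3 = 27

Step 1. [((x^2) - 1) + 3 = 27] 3 comes off first (subtract 3). So sub: (x^2) - 1 = 24.
Step 2. [(x^2) - 1 = 24] peel the -1: add 1 from each side. So sub: x^2 = 25.
Step 3. [x^2 = 25] √ both sides: 25 ≥ 0 gives two branches. So sqrt: x = 5 or -5.

Answer: x ∈ {-5, 5}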